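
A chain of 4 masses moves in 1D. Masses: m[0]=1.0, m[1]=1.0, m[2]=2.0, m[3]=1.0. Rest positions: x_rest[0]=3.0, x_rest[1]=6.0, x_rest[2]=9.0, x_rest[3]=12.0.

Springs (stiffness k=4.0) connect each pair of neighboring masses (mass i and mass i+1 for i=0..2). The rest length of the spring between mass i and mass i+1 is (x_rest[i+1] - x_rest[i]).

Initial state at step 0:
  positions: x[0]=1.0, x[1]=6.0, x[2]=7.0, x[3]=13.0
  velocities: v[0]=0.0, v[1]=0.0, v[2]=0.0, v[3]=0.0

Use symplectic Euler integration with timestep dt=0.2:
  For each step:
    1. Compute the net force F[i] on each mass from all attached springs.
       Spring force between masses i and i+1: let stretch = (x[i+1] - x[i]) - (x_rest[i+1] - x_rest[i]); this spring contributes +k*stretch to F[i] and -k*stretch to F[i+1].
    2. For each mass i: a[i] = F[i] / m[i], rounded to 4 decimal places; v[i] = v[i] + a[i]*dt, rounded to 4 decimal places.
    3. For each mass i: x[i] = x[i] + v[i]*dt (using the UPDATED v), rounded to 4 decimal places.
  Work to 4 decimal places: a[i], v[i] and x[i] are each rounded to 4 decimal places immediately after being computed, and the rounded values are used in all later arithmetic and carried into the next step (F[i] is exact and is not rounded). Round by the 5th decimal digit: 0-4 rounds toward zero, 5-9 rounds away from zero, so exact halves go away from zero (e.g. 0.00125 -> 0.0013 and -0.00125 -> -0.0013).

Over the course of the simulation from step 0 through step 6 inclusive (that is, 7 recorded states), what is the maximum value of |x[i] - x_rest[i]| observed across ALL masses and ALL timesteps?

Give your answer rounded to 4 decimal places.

Step 0: x=[1.0000 6.0000 7.0000 13.0000] v=[0.0000 0.0000 0.0000 0.0000]
Step 1: x=[1.3200 5.3600 7.4000 12.5200] v=[1.6000 -3.2000 2.0000 -2.4000]
Step 2: x=[1.8064 4.4000 8.0464 11.7008] v=[2.4320 -4.8000 3.2320 -4.0960]
Step 3: x=[2.2278 3.6084 8.6934 10.7769] v=[2.1069 -3.9578 3.2352 -4.6195]
Step 4: x=[2.3901 3.4095 9.1003 9.9996] v=[0.8114 -0.9943 2.0346 -3.8863]
Step 5: x=[2.2355 3.9581 9.1239 9.5585] v=[-0.7731 2.7428 0.1180 -2.2057]
Step 6: x=[1.8765 5.0576 8.7690 9.5278] v=[-1.7950 5.4974 -1.7745 -0.1534]
Max displacement = 2.5905

Answer: 2.5905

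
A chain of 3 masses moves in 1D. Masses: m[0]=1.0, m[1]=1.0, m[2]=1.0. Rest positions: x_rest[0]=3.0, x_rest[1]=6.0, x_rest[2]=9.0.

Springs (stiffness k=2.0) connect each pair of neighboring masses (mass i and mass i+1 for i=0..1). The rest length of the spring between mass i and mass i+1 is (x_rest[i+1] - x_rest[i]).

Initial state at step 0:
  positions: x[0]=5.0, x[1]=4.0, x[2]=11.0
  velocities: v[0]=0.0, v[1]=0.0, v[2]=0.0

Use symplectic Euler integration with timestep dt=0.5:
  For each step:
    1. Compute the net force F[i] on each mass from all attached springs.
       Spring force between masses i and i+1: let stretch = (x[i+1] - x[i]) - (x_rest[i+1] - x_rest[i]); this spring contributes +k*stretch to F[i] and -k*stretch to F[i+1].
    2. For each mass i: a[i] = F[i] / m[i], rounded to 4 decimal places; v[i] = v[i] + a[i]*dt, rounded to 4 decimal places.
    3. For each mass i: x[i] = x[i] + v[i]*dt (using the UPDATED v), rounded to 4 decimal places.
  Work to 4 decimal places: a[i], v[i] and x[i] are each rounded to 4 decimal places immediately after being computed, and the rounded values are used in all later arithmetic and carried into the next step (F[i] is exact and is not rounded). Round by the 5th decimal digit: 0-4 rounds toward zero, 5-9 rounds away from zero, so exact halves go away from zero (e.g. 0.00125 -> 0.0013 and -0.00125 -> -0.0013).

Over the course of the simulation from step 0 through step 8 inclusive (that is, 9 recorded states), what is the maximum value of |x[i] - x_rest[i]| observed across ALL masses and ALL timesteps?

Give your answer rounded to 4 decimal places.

Answer: 4.0000

Derivation:
Step 0: x=[5.0000 4.0000 11.0000] v=[0.0000 0.0000 0.0000]
Step 1: x=[3.0000 8.0000 9.0000] v=[-4.0000 8.0000 -4.0000]
Step 2: x=[2.0000 10.0000 8.0000] v=[-2.0000 4.0000 -2.0000]
Step 3: x=[3.5000 7.0000 9.5000] v=[3.0000 -6.0000 3.0000]
Step 4: x=[5.2500 3.5000 11.2500] v=[3.5000 -7.0000 3.5000]
Step 5: x=[4.6250 4.7500 10.6250] v=[-1.2500 2.5000 -1.2500]
Step 6: x=[2.5625 8.8750 8.5625] v=[-4.1250 8.2500 -4.1250]
Step 7: x=[2.1563 9.6875 8.1563] v=[-0.8125 1.6250 -0.8125]
Step 8: x=[4.0157 5.9688 10.0157] v=[3.7187 -7.4374 3.7187]
Max displacement = 4.0000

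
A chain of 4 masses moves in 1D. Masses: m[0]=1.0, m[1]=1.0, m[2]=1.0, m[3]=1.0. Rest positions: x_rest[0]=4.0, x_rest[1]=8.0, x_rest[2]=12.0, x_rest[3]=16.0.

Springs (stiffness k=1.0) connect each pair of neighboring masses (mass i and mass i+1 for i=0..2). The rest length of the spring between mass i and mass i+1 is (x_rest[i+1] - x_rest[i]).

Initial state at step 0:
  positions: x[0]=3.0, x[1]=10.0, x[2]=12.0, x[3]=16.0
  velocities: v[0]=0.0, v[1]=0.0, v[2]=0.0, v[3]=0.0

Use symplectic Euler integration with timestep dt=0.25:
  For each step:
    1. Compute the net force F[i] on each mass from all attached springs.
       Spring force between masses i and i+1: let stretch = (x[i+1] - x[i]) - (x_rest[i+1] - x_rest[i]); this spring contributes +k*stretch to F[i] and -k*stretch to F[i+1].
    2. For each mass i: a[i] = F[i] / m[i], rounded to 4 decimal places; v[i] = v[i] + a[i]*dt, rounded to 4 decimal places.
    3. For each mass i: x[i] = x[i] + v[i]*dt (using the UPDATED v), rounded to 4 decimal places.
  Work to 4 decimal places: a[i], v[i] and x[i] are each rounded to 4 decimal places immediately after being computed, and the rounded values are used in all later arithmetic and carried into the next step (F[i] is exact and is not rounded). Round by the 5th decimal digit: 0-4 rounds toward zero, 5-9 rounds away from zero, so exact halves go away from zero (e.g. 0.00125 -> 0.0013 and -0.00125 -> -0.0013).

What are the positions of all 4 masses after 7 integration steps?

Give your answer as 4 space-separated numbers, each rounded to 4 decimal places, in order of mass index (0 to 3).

Step 0: x=[3.0000 10.0000 12.0000 16.0000] v=[0.0000 0.0000 0.0000 0.0000]
Step 1: x=[3.1875 9.6875 12.1250 16.0000] v=[0.7500 -1.2500 0.5000 0.0000]
Step 2: x=[3.5313 9.1211 12.3399 16.0078] v=[1.3750 -2.2656 0.8594 0.0313]
Step 3: x=[3.9744 8.4065 12.5828 16.0364] v=[1.7725 -2.8584 0.9717 0.1143]
Step 4: x=[4.4445 7.6759 12.7806 16.0991] v=[1.8805 -2.9224 0.7910 0.2509]
Step 5: x=[4.8666 7.0624 12.8667 16.2044] v=[1.6884 -2.4541 0.3445 0.4213]
Step 6: x=[5.1760 6.6744 12.7987 16.3511] v=[1.2374 -1.5520 -0.2722 0.5869]
Step 7: x=[5.3290 6.5755 12.5699 16.5258] v=[0.6120 -0.3955 -0.9152 0.6988]

Answer: 5.3290 6.5755 12.5699 16.5258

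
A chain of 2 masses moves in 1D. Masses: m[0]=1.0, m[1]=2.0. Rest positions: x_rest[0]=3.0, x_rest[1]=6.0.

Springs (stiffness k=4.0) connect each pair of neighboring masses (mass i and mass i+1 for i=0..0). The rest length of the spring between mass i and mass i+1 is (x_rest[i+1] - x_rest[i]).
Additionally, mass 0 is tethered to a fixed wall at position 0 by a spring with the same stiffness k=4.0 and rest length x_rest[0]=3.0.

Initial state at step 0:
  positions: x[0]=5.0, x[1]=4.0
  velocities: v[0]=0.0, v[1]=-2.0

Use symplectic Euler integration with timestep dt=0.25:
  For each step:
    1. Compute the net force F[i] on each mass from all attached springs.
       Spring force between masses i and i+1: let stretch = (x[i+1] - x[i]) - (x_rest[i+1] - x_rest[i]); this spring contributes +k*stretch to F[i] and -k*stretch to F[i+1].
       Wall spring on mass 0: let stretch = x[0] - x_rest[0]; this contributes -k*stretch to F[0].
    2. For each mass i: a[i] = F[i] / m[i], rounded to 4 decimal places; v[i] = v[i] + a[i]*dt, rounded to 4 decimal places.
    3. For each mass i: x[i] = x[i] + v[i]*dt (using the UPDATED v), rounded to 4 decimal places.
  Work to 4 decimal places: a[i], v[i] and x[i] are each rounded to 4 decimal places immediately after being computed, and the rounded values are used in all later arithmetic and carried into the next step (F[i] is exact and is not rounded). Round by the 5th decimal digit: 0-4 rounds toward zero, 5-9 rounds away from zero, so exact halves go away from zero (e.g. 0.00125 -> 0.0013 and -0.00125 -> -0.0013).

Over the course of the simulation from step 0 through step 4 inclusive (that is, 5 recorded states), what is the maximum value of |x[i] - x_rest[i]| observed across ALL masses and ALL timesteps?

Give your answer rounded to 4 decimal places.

Step 0: x=[5.0000 4.0000] v=[0.0000 -2.0000]
Step 1: x=[3.5000 4.0000] v=[-6.0000 0.0000]
Step 2: x=[1.2500 4.3125] v=[-9.0000 1.2500]
Step 3: x=[-0.5469 4.6172] v=[-7.1875 1.2188]
Step 4: x=[-0.9160 4.6514] v=[-1.4765 0.1368]
Max displacement = 3.9160

Answer: 3.9160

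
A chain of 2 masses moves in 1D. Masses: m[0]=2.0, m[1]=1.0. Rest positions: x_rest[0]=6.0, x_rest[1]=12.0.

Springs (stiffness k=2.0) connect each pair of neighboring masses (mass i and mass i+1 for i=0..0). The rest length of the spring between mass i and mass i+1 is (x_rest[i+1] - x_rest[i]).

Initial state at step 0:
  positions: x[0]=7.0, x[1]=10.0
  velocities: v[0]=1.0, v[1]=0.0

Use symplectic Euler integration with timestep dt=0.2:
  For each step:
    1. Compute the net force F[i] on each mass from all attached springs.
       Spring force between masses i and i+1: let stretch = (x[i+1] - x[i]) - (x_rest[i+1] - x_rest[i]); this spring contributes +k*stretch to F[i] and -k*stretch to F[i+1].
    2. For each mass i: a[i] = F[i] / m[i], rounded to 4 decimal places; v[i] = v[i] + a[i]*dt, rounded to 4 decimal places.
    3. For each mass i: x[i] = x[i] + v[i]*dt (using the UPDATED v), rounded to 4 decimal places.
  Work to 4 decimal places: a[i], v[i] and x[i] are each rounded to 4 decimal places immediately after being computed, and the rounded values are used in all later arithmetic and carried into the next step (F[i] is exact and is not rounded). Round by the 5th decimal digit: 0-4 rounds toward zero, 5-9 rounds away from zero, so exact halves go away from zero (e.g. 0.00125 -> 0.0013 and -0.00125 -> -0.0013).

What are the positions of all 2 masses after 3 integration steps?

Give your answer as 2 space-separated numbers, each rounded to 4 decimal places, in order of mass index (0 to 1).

Step 0: x=[7.0000 10.0000] v=[1.0000 0.0000]
Step 1: x=[7.0800 10.2400] v=[0.4000 1.2000]
Step 2: x=[7.0464 10.7072] v=[-0.1680 2.3360]
Step 3: x=[6.9192 11.3615] v=[-0.6358 3.2717]

Answer: 6.9192 11.3615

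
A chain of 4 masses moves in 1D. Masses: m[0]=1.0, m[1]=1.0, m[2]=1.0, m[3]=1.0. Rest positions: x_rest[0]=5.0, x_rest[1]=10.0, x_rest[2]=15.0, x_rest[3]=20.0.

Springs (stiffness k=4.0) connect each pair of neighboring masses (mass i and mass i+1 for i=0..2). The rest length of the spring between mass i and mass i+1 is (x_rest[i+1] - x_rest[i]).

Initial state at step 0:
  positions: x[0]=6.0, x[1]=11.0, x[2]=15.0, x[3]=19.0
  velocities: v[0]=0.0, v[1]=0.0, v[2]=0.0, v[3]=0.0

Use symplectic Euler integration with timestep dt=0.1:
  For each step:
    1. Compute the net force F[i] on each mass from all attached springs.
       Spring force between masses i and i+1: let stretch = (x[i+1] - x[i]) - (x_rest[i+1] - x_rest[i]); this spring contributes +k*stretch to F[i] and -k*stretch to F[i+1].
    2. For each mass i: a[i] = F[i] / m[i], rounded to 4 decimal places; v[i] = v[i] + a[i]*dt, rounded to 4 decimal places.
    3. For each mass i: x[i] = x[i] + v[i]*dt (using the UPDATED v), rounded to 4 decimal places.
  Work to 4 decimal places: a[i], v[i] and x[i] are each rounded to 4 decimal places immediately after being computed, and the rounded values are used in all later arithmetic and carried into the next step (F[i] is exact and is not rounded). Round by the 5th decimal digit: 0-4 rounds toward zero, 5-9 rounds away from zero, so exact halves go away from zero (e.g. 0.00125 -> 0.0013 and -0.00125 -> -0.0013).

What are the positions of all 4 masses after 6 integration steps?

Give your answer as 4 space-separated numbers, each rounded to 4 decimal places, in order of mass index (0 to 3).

Step 0: x=[6.0000 11.0000 15.0000 19.0000] v=[0.0000 0.0000 0.0000 0.0000]
Step 1: x=[6.0000 10.9600 15.0000 19.0400] v=[0.0000 -0.4000 0.0000 0.4000]
Step 2: x=[5.9984 10.8832 15.0000 19.1184] v=[-0.0160 -0.7680 0.0000 0.7840]
Step 3: x=[5.9922 10.7757 15.0001 19.2321] v=[-0.0621 -1.0752 0.0006 1.1366]
Step 4: x=[5.9773 10.6458 15.0005 19.3765] v=[-0.1487 -1.2988 0.0036 1.4438]
Step 5: x=[5.9492 10.5034 15.0017 19.5458] v=[-0.2813 -1.4243 0.0121 1.6934]
Step 6: x=[5.9032 10.3587 15.0047 19.7334] v=[-0.4596 -1.4467 0.0304 1.8758]

Answer: 5.9032 10.3587 15.0047 19.7334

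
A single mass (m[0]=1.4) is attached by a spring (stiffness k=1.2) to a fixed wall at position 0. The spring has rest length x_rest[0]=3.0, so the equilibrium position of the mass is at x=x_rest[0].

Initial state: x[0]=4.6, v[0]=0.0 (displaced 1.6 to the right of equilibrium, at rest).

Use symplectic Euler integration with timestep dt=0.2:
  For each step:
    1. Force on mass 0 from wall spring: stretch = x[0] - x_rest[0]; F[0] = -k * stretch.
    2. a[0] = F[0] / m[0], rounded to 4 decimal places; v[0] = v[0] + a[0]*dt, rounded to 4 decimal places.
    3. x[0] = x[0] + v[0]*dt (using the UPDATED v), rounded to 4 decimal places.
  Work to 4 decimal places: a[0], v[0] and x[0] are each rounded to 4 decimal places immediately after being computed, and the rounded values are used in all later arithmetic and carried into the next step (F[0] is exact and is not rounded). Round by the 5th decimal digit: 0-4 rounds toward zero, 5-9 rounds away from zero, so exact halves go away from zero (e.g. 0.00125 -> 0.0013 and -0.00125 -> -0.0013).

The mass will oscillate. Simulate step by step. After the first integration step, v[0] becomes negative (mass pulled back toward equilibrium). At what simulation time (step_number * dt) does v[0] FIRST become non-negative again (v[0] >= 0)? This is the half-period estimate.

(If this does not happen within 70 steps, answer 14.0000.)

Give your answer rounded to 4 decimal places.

Step 0: x=[4.6000] v=[0.0000]
Step 1: x=[4.5451] v=[-0.2743]
Step 2: x=[4.4373] v=[-0.5392]
Step 3: x=[4.2802] v=[-0.7856]
Step 4: x=[4.0792] v=[-1.0051]
Step 5: x=[3.8412] v=[-1.1901]
Step 6: x=[3.5743] v=[-1.3343]
Step 7: x=[3.2877] v=[-1.4328]
Step 8: x=[2.9913] v=[-1.4821]
Step 9: x=[2.6952] v=[-1.4806]
Step 10: x=[2.4095] v=[-1.4283]
Step 11: x=[2.1441] v=[-1.3271]
Step 12: x=[1.9080] v=[-1.1804]
Step 13: x=[1.7094] v=[-0.9932]
Step 14: x=[1.5550] v=[-0.7720]
Step 15: x=[1.4501] v=[-0.5243]
Step 16: x=[1.3984] v=[-0.2586]
Step 17: x=[1.4016] v=[0.0160]
First v>=0 after going negative at step 17, time=3.4000

Answer: 3.4000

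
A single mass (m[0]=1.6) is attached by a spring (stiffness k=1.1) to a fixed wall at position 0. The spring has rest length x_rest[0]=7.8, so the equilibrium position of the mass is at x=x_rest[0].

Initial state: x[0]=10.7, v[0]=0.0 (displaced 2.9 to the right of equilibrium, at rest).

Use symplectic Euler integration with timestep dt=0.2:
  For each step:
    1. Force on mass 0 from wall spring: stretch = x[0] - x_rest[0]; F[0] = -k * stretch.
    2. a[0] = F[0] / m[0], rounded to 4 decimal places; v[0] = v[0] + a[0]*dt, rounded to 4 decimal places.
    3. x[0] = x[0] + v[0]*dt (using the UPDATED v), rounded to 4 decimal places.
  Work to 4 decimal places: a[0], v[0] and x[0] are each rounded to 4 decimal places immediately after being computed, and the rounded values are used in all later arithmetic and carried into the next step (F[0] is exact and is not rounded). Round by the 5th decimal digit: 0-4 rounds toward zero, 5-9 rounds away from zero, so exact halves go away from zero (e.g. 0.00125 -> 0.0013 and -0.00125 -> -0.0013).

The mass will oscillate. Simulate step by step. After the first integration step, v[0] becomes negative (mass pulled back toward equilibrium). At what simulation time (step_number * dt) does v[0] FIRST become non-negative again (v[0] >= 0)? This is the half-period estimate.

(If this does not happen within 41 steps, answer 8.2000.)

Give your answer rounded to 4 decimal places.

Answer: 3.8000

Derivation:
Step 0: x=[10.7000] v=[0.0000]
Step 1: x=[10.6202] v=[-0.3988]
Step 2: x=[10.4629] v=[-0.7866]
Step 3: x=[10.2324] v=[-1.1527]
Step 4: x=[9.9350] v=[-1.4872]
Step 5: x=[9.5788] v=[-1.7808]
Step 6: x=[9.1737] v=[-2.0254]
Step 7: x=[8.7308] v=[-2.2143]
Step 8: x=[8.2623] v=[-2.3423]
Step 9: x=[7.7811] v=[-2.4059]
Step 10: x=[7.3004] v=[-2.4033]
Step 11: x=[6.8335] v=[-2.3346]
Step 12: x=[6.3932] v=[-2.2017]
Step 13: x=[5.9915] v=[-2.0083]
Step 14: x=[5.6396] v=[-1.7596]
Step 15: x=[5.3471] v=[-1.4625]
Step 16: x=[5.1221] v=[-1.1252]
Step 17: x=[4.9707] v=[-0.7570]
Step 18: x=[4.8971] v=[-0.3680]
Step 19: x=[4.9033] v=[0.0311]
First v>=0 after going negative at step 19, time=3.8000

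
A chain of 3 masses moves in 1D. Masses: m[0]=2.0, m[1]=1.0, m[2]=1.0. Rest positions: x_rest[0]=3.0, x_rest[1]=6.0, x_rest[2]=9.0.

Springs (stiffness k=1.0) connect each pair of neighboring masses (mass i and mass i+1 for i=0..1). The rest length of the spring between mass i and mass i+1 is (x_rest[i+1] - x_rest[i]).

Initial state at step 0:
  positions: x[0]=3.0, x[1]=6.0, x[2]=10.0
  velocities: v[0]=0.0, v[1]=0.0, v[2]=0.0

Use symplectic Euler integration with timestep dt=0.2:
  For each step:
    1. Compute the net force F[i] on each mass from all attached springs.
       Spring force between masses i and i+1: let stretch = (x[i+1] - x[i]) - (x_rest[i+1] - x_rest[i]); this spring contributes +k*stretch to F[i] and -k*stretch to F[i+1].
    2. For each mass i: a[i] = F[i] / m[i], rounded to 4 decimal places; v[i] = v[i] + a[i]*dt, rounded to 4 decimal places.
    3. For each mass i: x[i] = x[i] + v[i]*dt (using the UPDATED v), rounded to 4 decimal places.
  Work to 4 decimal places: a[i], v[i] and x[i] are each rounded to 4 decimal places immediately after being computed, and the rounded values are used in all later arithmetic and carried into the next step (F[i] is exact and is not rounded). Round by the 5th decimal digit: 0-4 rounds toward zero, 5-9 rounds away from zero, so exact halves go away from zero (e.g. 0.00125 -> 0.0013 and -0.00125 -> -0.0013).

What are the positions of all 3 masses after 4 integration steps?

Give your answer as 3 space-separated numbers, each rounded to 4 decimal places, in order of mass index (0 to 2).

Step 0: x=[3.0000 6.0000 10.0000] v=[0.0000 0.0000 0.0000]
Step 1: x=[3.0000 6.0400 9.9600] v=[0.0000 0.2000 -0.2000]
Step 2: x=[3.0008 6.1152 9.8832] v=[0.0040 0.3760 -0.3840]
Step 3: x=[3.0039 6.2165 9.7757] v=[0.0154 0.5067 -0.5376]
Step 4: x=[3.0112 6.3317 9.6458] v=[0.0367 0.5760 -0.6494]

Answer: 3.0112 6.3317 9.6458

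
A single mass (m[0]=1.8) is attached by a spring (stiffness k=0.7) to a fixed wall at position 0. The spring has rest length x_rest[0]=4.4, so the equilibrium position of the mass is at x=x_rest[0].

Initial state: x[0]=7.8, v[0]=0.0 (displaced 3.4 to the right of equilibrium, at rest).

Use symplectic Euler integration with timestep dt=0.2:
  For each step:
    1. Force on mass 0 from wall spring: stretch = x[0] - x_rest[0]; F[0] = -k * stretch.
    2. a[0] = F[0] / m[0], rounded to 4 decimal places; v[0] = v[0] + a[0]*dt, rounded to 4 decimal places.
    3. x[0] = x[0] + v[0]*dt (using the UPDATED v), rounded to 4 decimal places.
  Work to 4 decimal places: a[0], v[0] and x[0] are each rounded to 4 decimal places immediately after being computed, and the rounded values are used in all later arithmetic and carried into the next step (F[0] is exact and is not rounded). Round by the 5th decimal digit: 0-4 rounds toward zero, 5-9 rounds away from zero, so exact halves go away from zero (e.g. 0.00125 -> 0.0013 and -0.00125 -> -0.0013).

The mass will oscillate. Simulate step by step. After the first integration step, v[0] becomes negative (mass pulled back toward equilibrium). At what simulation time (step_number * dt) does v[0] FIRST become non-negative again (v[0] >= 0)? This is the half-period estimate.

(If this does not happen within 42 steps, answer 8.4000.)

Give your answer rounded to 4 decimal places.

Step 0: x=[7.8000] v=[0.0000]
Step 1: x=[7.7471] v=[-0.2644]
Step 2: x=[7.6422] v=[-0.5247]
Step 3: x=[7.4868] v=[-0.7769]
Step 4: x=[7.2834] v=[-1.0170]
Step 5: x=[7.0351] v=[-1.2413]
Step 6: x=[6.7458] v=[-1.4463]
Step 7: x=[6.4200] v=[-1.6288]
Step 8: x=[6.0628] v=[-1.7859]
Step 9: x=[5.6798] v=[-1.9152]
Step 10: x=[5.2769] v=[-2.0147]
Step 11: x=[4.8603] v=[-2.0829]
Step 12: x=[4.4366] v=[-2.1187]
Step 13: x=[4.0123] v=[-2.1215]
Step 14: x=[3.5940] v=[-2.0913]
Step 15: x=[3.1883] v=[-2.0286]
Step 16: x=[2.8014] v=[-1.9344]
Step 17: x=[2.4394] v=[-1.8101]
Step 18: x=[2.1079] v=[-1.6576]
Step 19: x=[1.8120] v=[-1.4793]
Step 20: x=[1.5564] v=[-1.2780]
Step 21: x=[1.3450] v=[-1.0568]
Step 22: x=[1.1812] v=[-0.8192]
Step 23: x=[1.0674] v=[-0.5688]
Step 24: x=[1.0055] v=[-0.3096]
Step 25: x=[0.9964] v=[-0.0456]
Step 26: x=[1.0402] v=[0.2191]
First v>=0 after going negative at step 26, time=5.2000

Answer: 5.2000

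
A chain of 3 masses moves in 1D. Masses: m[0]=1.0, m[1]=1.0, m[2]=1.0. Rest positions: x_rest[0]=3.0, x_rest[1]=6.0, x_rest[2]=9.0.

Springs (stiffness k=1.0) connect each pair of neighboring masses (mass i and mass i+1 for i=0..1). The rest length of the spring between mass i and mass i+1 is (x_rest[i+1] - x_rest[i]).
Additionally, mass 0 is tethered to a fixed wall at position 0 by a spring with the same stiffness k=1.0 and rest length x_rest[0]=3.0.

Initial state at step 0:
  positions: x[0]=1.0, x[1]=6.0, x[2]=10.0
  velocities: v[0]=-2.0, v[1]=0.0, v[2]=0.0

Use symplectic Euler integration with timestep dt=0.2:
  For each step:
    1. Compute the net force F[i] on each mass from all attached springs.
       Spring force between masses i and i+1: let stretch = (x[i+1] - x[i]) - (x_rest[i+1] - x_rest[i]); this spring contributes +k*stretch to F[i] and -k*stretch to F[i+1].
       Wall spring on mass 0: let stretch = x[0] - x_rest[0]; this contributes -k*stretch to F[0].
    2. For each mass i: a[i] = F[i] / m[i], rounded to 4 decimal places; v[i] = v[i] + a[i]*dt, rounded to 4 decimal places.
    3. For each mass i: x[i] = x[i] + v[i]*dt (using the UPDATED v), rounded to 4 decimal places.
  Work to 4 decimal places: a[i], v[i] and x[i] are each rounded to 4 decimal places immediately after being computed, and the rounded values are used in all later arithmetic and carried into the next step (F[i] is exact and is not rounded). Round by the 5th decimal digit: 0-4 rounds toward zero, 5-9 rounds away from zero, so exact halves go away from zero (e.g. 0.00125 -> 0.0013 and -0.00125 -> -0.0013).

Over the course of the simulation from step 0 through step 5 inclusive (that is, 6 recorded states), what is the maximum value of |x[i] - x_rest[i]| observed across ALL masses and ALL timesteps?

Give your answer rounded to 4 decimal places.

Answer: 2.3024

Derivation:
Step 0: x=[1.0000 6.0000 10.0000] v=[-2.0000 0.0000 0.0000]
Step 1: x=[0.7600 5.9600 9.9600] v=[-1.2000 -0.2000 -0.2000]
Step 2: x=[0.6976 5.8720 9.8800] v=[-0.3120 -0.4400 -0.4000]
Step 3: x=[0.8143 5.7373 9.7597] v=[0.5834 -0.6733 -0.6016]
Step 4: x=[1.0953 5.5666 9.5985] v=[1.4051 -0.8534 -0.8061]
Step 5: x=[1.5114 5.3783 9.3960] v=[2.0803 -0.9413 -1.0125]
Max displacement = 2.3024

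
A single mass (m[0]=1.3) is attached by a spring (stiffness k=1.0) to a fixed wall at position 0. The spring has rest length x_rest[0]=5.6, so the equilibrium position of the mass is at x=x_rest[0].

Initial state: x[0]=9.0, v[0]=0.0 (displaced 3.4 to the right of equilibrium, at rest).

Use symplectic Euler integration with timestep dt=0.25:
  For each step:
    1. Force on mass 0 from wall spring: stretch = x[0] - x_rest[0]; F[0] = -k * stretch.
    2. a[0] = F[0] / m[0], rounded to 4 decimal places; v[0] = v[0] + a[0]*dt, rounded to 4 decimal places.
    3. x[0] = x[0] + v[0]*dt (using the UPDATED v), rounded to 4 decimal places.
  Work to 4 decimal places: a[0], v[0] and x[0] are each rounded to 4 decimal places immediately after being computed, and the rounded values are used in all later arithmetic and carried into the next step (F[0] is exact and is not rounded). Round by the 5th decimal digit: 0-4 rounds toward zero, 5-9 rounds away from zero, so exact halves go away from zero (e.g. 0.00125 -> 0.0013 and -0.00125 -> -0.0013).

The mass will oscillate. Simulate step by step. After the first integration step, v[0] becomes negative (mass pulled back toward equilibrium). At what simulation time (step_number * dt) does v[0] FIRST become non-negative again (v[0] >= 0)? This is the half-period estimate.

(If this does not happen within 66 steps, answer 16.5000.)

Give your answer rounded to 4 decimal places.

Answer: 3.7500

Derivation:
Step 0: x=[9.0000] v=[0.0000]
Step 1: x=[8.8365] v=[-0.6539]
Step 2: x=[8.5174] v=[-1.2763]
Step 3: x=[8.0581] v=[-1.8374]
Step 4: x=[7.4806] v=[-2.3101]
Step 5: x=[6.8127] v=[-2.6718]
Step 6: x=[6.0865] v=[-2.9050]
Step 7: x=[5.3369] v=[-2.9986]
Step 8: x=[4.5999] v=[-2.9480]
Step 9: x=[3.9110] v=[-2.7557]
Step 10: x=[3.3033] v=[-2.4309]
Step 11: x=[2.8060] v=[-1.9892]
Step 12: x=[2.4430] v=[-1.4519]
Step 13: x=[2.2318] v=[-0.8448]
Step 14: x=[2.1825] v=[-0.1971]
Step 15: x=[2.2975] v=[0.4601]
First v>=0 after going negative at step 15, time=3.7500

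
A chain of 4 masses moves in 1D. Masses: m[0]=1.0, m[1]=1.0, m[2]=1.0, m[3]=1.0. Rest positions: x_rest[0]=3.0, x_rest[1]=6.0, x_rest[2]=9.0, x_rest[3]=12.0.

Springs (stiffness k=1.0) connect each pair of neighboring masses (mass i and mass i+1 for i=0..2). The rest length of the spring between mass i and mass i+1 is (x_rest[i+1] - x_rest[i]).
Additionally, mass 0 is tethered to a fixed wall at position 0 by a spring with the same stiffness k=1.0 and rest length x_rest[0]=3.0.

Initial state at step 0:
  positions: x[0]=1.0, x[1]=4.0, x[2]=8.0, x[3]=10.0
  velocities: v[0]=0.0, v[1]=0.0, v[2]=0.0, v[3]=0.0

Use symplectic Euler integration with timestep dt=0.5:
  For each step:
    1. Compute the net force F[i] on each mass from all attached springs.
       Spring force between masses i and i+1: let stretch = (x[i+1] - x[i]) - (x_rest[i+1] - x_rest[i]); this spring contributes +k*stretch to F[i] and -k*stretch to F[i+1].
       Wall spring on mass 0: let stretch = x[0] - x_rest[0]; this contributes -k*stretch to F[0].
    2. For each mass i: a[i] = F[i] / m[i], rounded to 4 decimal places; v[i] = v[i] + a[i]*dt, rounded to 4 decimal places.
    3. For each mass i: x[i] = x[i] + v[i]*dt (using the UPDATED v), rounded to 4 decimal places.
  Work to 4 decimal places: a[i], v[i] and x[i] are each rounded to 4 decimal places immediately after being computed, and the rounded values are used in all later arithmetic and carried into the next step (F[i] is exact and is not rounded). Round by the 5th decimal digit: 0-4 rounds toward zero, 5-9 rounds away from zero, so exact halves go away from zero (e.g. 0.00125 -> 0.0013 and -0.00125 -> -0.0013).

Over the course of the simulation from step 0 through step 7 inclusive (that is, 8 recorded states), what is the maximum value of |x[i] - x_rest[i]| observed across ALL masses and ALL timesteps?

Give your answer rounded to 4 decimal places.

Answer: 2.3906

Derivation:
Step 0: x=[1.0000 4.0000 8.0000 10.0000] v=[0.0000 0.0000 0.0000 0.0000]
Step 1: x=[1.5000 4.2500 7.5000 10.2500] v=[1.0000 0.5000 -1.0000 0.5000]
Step 2: x=[2.3125 4.6250 6.8750 10.5625] v=[1.6250 0.7500 -1.2500 0.6250]
Step 3: x=[3.1250 4.9844 6.6094 10.7032] v=[1.6250 0.7188 -0.5313 0.2813]
Step 4: x=[3.6211 5.2852 6.9610 10.5704] v=[0.9922 0.6016 0.7031 -0.2656]
Step 5: x=[3.6280 5.5890 7.7960 10.2853] v=[0.0137 0.6075 1.6699 -0.5703]
Step 6: x=[3.2181 5.9543 8.7016 10.1278] v=[-0.8198 0.7305 1.8111 -0.3150]
Step 7: x=[2.6877 6.3224 9.2769 10.3638] v=[-1.0608 0.7361 1.1506 0.4719]
Max displacement = 2.3906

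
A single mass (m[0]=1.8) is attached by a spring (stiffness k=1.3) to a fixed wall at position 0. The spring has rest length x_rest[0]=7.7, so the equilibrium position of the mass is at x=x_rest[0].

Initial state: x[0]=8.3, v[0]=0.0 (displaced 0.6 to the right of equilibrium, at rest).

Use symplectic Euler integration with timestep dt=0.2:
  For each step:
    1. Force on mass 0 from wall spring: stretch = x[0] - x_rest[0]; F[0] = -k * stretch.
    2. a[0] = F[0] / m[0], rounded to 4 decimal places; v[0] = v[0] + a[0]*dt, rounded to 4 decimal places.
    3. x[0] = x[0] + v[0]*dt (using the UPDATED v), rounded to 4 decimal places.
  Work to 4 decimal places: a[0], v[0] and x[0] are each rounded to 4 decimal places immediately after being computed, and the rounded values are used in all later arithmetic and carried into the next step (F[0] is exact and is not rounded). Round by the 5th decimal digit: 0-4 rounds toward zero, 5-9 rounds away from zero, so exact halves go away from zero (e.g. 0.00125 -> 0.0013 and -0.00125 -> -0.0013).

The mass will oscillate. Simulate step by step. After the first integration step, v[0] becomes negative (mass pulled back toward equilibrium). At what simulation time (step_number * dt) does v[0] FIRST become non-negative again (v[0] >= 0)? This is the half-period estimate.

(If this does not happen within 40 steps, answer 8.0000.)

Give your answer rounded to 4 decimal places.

Answer: 3.8000

Derivation:
Step 0: x=[8.3000] v=[0.0000]
Step 1: x=[8.2827] v=[-0.0867]
Step 2: x=[8.2485] v=[-0.1709]
Step 3: x=[8.1985] v=[-0.2501]
Step 4: x=[8.1341] v=[-0.3221]
Step 5: x=[8.0571] v=[-0.3848]
Step 6: x=[7.9698] v=[-0.4364]
Step 7: x=[7.8747] v=[-0.4754]
Step 8: x=[7.7746] v=[-0.5006]
Step 9: x=[7.6723] v=[-0.5114]
Step 10: x=[7.5708] v=[-0.5074]
Step 11: x=[7.4731] v=[-0.4887]
Step 12: x=[7.3819] v=[-0.4559]
Step 13: x=[7.2999] v=[-0.4100]
Step 14: x=[7.2295] v=[-0.3522]
Step 15: x=[7.1727] v=[-0.2842]
Step 16: x=[7.1311] v=[-0.2080]
Step 17: x=[7.1059] v=[-0.1258]
Step 18: x=[7.0979] v=[-0.0400]
Step 19: x=[7.1073] v=[0.0470]
First v>=0 after going negative at step 19, time=3.8000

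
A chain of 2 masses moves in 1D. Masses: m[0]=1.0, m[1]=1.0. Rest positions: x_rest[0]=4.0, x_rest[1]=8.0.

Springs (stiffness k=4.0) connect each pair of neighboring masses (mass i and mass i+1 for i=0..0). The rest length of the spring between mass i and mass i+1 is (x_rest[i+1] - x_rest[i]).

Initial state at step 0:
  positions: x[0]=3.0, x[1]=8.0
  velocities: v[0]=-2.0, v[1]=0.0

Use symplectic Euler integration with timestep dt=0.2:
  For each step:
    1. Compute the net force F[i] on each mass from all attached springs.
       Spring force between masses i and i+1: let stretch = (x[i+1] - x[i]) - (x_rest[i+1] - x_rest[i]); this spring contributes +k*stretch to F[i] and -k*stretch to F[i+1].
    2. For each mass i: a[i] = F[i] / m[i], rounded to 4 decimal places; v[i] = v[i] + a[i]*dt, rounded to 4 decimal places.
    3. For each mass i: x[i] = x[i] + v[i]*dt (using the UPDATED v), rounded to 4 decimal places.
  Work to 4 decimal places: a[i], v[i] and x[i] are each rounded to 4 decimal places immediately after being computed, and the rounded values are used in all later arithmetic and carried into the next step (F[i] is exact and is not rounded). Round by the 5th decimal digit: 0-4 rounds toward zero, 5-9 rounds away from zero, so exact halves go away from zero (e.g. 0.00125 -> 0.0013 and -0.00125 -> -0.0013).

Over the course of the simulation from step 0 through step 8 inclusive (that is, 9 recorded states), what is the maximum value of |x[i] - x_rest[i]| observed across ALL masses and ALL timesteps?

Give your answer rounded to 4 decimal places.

Step 0: x=[3.0000 8.0000] v=[-2.0000 0.0000]
Step 1: x=[2.7600 7.8400] v=[-1.2000 -0.8000]
Step 2: x=[2.6928 7.5072] v=[-0.3360 -1.6640]
Step 3: x=[2.7559 7.0441] v=[0.3155 -2.3155]
Step 4: x=[2.8651 6.5349] v=[0.5461 -2.5461]
Step 5: x=[2.9215 6.0785] v=[0.2819 -2.2819]
Step 6: x=[2.8430 5.7570] v=[-0.3925 -1.6075]
Step 7: x=[2.5907 5.6093] v=[-1.2613 -0.7387]
Step 8: x=[2.1814 5.6186] v=[-2.0464 0.0464]
Max displacement = 2.3907

Answer: 2.3907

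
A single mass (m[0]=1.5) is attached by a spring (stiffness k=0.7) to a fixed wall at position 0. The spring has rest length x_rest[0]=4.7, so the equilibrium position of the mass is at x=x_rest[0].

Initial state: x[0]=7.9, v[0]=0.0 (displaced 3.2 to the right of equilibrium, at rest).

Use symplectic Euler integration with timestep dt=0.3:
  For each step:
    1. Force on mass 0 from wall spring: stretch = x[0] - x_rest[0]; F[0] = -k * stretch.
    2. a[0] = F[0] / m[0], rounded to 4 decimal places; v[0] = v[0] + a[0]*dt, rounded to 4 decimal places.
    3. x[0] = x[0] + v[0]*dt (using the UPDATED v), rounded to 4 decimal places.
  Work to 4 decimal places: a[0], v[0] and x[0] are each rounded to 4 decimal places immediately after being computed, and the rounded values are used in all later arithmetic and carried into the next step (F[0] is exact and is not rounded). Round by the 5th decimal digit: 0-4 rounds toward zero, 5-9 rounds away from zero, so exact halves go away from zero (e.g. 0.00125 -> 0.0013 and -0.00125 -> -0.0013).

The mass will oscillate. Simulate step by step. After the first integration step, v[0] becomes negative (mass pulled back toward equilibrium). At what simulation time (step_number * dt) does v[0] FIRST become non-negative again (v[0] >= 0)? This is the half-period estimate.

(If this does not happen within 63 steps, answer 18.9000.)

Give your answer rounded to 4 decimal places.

Step 0: x=[7.9000] v=[0.0000]
Step 1: x=[7.7656] v=[-0.4480]
Step 2: x=[7.5024] v=[-0.8772]
Step 3: x=[7.1216] v=[-1.2695]
Step 4: x=[6.6391] v=[-1.6085]
Step 5: x=[6.0751] v=[-1.8800]
Step 6: x=[5.4534] v=[-2.0725]
Step 7: x=[4.8000] v=[-2.1780]
Step 8: x=[4.1424] v=[-2.1920]
Step 9: x=[3.5082] v=[-2.1139]
Step 10: x=[2.9241] v=[-1.9470]
Step 11: x=[2.4146] v=[-1.6984]
Step 12: x=[2.0011] v=[-1.3785]
Step 13: x=[1.7009] v=[-1.0007]
Step 14: x=[1.5267] v=[-0.5808]
Step 15: x=[1.4858] v=[-0.1365]
Step 16: x=[1.5799] v=[0.3135]
First v>=0 after going negative at step 16, time=4.8000

Answer: 4.8000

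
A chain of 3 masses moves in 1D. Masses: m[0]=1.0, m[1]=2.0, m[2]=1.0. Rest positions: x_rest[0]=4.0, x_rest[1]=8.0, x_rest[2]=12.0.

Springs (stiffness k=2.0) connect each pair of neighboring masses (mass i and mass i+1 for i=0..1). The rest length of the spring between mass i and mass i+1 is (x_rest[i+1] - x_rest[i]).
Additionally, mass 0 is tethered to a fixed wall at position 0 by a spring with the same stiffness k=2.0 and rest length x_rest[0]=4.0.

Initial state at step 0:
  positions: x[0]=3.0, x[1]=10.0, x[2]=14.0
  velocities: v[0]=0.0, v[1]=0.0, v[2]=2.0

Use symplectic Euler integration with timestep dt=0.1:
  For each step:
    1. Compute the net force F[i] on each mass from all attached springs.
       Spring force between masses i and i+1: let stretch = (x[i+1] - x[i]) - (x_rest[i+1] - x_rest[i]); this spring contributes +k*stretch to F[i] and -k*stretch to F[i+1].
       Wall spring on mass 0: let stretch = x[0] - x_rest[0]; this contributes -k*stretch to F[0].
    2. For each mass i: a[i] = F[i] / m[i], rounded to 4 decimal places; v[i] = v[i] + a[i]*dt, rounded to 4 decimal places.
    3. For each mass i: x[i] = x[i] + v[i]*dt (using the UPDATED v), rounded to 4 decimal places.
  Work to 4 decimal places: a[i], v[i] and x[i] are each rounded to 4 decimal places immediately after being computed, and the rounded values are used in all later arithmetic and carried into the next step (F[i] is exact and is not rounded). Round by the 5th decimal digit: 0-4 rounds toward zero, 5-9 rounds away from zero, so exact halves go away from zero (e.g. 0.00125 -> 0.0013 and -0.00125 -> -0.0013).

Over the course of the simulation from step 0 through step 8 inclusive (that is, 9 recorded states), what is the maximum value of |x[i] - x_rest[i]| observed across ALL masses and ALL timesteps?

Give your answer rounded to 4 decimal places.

Answer: 3.1845

Derivation:
Step 0: x=[3.0000 10.0000 14.0000] v=[0.0000 0.0000 2.0000]
Step 1: x=[3.0800 9.9700 14.2000] v=[0.8000 -0.3000 2.0000]
Step 2: x=[3.2362 9.9134 14.3954] v=[1.5620 -0.5660 1.9540]
Step 3: x=[3.4612 9.8349 14.5812] v=[2.2502 -0.7855 1.8576]
Step 4: x=[3.7445 9.7401 14.7520] v=[2.8327 -0.9482 1.7083]
Step 5: x=[4.0728 9.6354 14.9026] v=[3.2829 -1.0466 1.5059]
Step 6: x=[4.4309 9.5278 15.0279] v=[3.5809 -1.0761 1.2525]
Step 7: x=[4.8023 9.4242 15.1232] v=[3.7141 -1.0358 0.9525]
Step 8: x=[5.1701 9.3314 15.1845] v=[3.6780 -0.9281 0.6127]
Max displacement = 3.1845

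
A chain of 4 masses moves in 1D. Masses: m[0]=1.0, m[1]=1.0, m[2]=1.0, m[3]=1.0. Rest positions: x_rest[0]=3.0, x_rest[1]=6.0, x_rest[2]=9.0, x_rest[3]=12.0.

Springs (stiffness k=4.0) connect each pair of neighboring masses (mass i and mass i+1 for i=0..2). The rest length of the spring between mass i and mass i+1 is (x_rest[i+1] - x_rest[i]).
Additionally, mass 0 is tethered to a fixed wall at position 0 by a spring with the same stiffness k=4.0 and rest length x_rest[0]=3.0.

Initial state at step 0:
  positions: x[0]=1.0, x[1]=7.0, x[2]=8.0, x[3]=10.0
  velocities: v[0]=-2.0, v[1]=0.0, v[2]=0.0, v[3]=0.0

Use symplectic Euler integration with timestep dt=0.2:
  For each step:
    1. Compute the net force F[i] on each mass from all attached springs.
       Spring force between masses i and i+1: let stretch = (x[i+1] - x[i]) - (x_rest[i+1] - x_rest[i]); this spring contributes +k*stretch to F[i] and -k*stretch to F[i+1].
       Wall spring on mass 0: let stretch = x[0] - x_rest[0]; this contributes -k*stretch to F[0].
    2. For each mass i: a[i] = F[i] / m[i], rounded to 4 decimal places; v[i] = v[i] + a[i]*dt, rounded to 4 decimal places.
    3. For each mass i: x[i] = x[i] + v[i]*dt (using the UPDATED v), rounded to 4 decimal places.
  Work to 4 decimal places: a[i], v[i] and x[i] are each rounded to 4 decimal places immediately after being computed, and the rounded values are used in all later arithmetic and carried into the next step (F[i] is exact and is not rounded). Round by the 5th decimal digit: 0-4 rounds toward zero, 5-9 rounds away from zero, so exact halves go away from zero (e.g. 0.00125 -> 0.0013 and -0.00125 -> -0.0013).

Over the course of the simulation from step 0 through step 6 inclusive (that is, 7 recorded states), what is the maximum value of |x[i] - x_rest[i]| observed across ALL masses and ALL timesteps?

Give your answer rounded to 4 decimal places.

Answer: 2.6748

Derivation:
Step 0: x=[1.0000 7.0000 8.0000 10.0000] v=[-2.0000 0.0000 0.0000 0.0000]
Step 1: x=[1.4000 6.2000 8.1600 10.1600] v=[2.0000 -4.0000 0.8000 0.8000]
Step 2: x=[2.3440 4.9456 8.3264 10.4800] v=[4.7200 -6.2720 0.8320 1.6000]
Step 3: x=[3.3292 3.8159 8.2964 10.9354] v=[4.9261 -5.6486 -0.1498 2.2771]
Step 4: x=[3.8596 3.3252 7.9718 11.4486] v=[2.6521 -2.4536 -1.6230 2.5659]
Step 5: x=[3.6870 3.6634 7.4600 11.8855] v=[-0.8631 1.6912 -2.5588 2.1845]
Step 6: x=[2.9207 4.6129 7.0489 12.0943] v=[-3.8316 4.7474 -2.0557 1.0441]
Max displacement = 2.6748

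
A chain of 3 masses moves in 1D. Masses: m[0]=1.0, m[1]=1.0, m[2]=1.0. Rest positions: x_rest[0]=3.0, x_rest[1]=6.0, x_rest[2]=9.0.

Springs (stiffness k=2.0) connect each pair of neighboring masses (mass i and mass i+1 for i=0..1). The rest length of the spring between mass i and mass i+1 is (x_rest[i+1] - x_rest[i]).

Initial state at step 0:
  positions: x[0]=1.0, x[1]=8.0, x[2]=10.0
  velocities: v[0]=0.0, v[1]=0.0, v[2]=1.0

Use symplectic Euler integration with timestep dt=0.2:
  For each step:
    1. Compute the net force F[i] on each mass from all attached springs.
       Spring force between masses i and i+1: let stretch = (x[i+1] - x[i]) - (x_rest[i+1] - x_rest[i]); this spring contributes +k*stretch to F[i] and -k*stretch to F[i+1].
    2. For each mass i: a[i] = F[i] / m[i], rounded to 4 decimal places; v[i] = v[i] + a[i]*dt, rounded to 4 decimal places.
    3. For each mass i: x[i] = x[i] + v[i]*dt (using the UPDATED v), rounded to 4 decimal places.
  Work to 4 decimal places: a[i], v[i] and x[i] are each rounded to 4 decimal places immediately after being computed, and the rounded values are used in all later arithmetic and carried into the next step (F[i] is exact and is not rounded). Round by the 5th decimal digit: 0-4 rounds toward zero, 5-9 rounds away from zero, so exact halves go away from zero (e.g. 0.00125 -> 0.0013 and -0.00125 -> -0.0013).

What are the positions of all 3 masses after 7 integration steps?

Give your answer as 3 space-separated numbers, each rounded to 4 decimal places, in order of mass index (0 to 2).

Answer: 4.9762 5.3977 10.0261

Derivation:
Step 0: x=[1.0000 8.0000 10.0000] v=[0.0000 0.0000 1.0000]
Step 1: x=[1.3200 7.6000 10.2800] v=[1.6000 -2.0000 1.4000]
Step 2: x=[1.9024 6.9120 10.5856] v=[2.9120 -3.4400 1.5280]
Step 3: x=[2.6456 6.1171 10.8373] v=[3.7158 -3.9744 1.2586]
Step 4: x=[3.4265 5.4221 10.9514] v=[3.9044 -3.4749 0.5705]
Step 5: x=[4.1270 5.0098 10.8632] v=[3.5026 -2.0614 -0.4412]
Step 6: x=[4.6581 4.9952 10.5467] v=[2.6557 -0.0732 -1.5826]
Step 7: x=[4.9762 5.3977 10.0261] v=[1.5905 2.0126 -2.6032]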